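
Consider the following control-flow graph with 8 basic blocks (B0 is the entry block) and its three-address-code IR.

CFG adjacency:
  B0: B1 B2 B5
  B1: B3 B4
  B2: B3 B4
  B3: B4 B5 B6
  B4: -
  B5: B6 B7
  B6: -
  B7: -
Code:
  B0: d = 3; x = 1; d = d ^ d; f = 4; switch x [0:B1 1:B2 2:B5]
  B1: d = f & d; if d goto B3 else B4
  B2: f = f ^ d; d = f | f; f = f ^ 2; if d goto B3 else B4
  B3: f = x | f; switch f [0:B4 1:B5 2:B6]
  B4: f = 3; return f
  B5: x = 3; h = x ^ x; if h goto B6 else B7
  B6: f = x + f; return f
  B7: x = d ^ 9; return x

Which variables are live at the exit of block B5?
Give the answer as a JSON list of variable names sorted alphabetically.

Block summaries:
  B0 def {d,f,x} use ∅
  B1 def {d} use {d,f}
  B2 def {d,f} use {d,f}
  B3 def {f} use {f,x}
  B4 def {f} use ∅
  B5 def {h,x} use ∅
  B6 def {f} use {f,x}
  B7 def {x} use {d}

Liveness:
  B0: in=∅ out={d,f,x}
  B1: in={d,f,x} out={d,f,x}
  B2: in={d,f,x} out={d,f,x}
  B3: in={d,f,x} out={d,f,x}
  B4: in=∅ out=∅
  B5: in={d,f} out={d,f,x}
  B6: in={f,x} out=∅
  B7: in={d} out=∅

live-out(B5) = ["d", "f", "x"]

Answer: ["d", "f", "x"]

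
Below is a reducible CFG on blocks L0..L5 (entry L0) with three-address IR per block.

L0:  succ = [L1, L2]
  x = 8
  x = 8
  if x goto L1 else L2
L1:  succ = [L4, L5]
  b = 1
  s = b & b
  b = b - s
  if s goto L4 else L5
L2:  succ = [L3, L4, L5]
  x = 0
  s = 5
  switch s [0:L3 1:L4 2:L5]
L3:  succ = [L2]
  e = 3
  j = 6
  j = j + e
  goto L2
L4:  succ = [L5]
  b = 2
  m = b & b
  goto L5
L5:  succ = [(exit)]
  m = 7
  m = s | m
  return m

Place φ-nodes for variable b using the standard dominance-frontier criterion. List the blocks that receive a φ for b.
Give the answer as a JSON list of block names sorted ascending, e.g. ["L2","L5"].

idom tree: L1←L0 L2←L0 L3←L2 L4←L0 L5←L0
Dom∩ at merges:
  L2: preds {L0,L3}: {L0} ∩ {L0,L2,L3} = {L0}; idom=L0
  L4: preds {L1,L2}: {L0,L1} ∩ {L0,L2} = {L0}; idom=L0
  L5: preds {L1,L2,L4}: {L0,L1} ∩ {L0,L2} ∩ {L0,L4} = {L0}; idom=L0

DF derivation:
  join L2 pred L0: · stop@L0
  join L2 pred L3: L3→L2 stop@L0
  join L4 pred L1: L1 stop@L0
  join L4 pred L2: L2 stop@L0
  join L5 pred L1: L1 stop@L0
  join L5 pred L2: L2 stop@L0
  join L5 pred L4: L4 stop@L0
  DF(L0)=∅
  DF(L1)={L4,L5}
  DF(L2)={L2,L4,L5}
  DF(L3)={L2}
  DF(L4)={L5}
  DF(L5)=∅

φ for b: defs {L1,L4}
  DF⁺ = {L4,L5}

Answer: ["L4", "L5"]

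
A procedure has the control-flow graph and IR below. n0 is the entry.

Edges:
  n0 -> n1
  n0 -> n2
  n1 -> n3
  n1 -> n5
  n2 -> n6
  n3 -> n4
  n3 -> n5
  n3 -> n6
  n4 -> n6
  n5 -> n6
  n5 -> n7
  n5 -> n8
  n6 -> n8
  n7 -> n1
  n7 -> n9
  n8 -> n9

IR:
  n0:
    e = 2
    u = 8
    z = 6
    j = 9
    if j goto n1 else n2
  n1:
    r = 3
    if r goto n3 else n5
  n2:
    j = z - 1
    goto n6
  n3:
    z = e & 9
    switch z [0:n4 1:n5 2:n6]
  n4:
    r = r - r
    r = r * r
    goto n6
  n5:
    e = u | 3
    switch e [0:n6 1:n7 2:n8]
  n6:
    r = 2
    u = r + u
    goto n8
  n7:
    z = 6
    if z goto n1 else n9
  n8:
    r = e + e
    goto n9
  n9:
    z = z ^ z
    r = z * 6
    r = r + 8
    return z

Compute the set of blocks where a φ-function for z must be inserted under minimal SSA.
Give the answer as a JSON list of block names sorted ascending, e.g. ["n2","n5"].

idom tree: n1←n0 n2←n0 n3←n1 n4←n3 n5←n1 n6←n0 n7←n5 n8←n0 n9←n0
Dom at joins:
  n1: preds {n0,n7}: {n0} ∩ {n0,n1,n5,n7} = {n0}; idom=n0
  n5: preds {n1,n3}: {n0,n1} ∩ {n0,n1,n3} = {n0,n1}; idom=n1
  n6: preds {n2,n3,n4,n5}: {n0,n2} ∩ {n0,n1,n3} ∩ {n0,n1,n3,n4} ∩ {n0,n1,n5} = {n0}; idom=n0
  n8: preds {n5,n6}: {n0,n1,n5} ∩ {n0,n6} = {n0}; idom=n0
  n9: preds {n7,n8}: {n0,n1,n5,n7} ∩ {n0,n8} = {n0}; idom=n0

DF walk-up:
  join n1 pred n0: · stop@n0
  join n1 pred n7: n7→n5→n1 stop@n0
  join n5 pred n1: · stop@n1
  join n5 pred n3: n3 stop@n1
  join n6 pred n2: n2 stop@n0
  join n6 pred n3: n3→n1 stop@n0
  join n6 pred n4: n4→n3→n1 stop@n0
  join n6 pred n5: n5→n1 stop@n0
  join n8 pred n5: n5→n1 stop@n0
  join n8 pred n6: n6 stop@n0
  join n9 pred n7: n7→n5→n1 stop@n0
  join n9 pred n8: n8 stop@n0
  n0: DF=∅
  n1: DF={n1,n6,n8,n9}
  n2: DF={n6}
  n3: DF={n5,n6}
  n4: DF={n6}
  n5: DF={n1,n6,n8,n9}
  n6: DF={n8}
  n7: DF={n1,n9}
  n8: DF={n9}
  n9: DF=∅

φ for z: defs {n0,n3,n7,n9}
  DF⁺ = {n1,n5,n6,n8,n9}

Answer: ["n1", "n5", "n6", "n8", "n9"]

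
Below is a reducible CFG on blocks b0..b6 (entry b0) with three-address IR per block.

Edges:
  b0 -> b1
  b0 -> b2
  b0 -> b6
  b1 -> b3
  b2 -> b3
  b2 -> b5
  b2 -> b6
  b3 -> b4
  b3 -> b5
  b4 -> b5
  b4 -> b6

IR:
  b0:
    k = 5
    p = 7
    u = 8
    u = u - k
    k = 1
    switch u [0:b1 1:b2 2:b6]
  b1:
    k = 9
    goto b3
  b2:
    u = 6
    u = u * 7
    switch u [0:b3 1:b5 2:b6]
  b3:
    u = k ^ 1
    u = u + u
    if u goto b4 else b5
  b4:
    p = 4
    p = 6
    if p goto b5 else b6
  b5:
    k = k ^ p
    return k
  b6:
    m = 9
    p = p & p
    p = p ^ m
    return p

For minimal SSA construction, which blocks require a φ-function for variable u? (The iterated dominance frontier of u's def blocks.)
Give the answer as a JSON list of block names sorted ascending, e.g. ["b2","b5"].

Answer: ["b3", "b5", "b6"]

Derivation:
idom tree: b1←b0 b2←b0 b3←b0 b4←b3 b5←b0 b6←b0
Join-block Dom:
  b3: preds {b1,b2}: {b0,b1} ∩ {b0,b2} = {b0}; idom=b0
  b5: preds {b2,b3,b4}: {b0,b2} ∩ {b0,b3} ∩ {b0,b3,b4} = {b0}; idom=b0
  b6: preds {b0,b2,b4}: {b0} ∩ {b0,b2} ∩ {b0,b3,b4} = {b0}; idom=b0

DF walk-up:
  b3←b1: walk b1 to b0
  b3←b2: walk b2 to b0
  b5←b2: walk b2 to b0
  b5←b3: walk b3 to b0
  b5←b4: walk b4→b3 to b0
  b6←b0: walk · to b0
  b6←b2: walk b2 to b0
  b6←b4: walk b4→b3 to b0
  DF(b0)=∅
  DF(b1)={b3}
  DF(b2)={b3,b5,b6}
  DF(b3)={b5,b6}
  DF(b4)={b5,b6}
  DF(b5)=∅
  DF(b6)=∅

φ for u: defs {b0,b2,b3}
  DF⁺ = {b3,b5,b6}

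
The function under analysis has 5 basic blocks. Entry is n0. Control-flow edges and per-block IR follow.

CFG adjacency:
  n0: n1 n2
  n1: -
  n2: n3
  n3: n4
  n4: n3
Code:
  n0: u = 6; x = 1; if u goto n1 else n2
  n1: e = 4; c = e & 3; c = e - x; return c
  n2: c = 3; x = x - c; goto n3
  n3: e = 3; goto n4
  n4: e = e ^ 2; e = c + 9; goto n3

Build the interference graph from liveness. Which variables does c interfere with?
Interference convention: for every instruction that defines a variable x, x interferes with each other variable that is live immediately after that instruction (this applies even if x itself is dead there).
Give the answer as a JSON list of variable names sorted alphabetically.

Answer: ["e", "x"]

Analysis:
def/use:
  n0 def {u,x} use ∅
  n1 def {c,e} use {x}
  n2 def {c,x} use {x}
  n3 def {e} use ∅
  n4 def {e} use {c,e}

Backward fixpoint:
  n0 li=∅ lo={x}
  n1 li={x} lo=∅
  n2 li={x} lo={c}
  n3 li={c} lo={c,e}
  n4 li={c,e} lo={c}

Interference:
  c↔{e,x}
  e↔{c,x}
  u↔{x}
  x↔{c,e,u}

N(c) = ["e", "x"]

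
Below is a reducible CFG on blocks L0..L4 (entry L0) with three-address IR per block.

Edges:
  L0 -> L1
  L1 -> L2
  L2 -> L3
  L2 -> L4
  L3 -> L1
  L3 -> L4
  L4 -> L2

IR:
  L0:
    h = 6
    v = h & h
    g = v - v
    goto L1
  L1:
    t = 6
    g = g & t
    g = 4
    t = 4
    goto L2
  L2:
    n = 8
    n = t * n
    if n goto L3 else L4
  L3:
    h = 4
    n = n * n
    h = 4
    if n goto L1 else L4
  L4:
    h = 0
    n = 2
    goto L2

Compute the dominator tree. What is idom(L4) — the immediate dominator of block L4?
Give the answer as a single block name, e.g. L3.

idom tree: L1←L0 L2←L1 L3←L2 L4←L2
Join-block Dom:
  L1: preds {L0,L3}: {L0} ∩ {L0,L1,L2,L3} = {L0}; idom=L0
  L2: preds {L1,L4}: {L0,L1} ∩ {L0,L1,L2,L4} = {L0,L1}; idom=L1
  L4: preds {L2,L3}: {L0,L1,L2} ∩ {L0,L1,L2,L3} = {L0,L1,L2}; idom=L2

idom(L4) = L2

Answer: L2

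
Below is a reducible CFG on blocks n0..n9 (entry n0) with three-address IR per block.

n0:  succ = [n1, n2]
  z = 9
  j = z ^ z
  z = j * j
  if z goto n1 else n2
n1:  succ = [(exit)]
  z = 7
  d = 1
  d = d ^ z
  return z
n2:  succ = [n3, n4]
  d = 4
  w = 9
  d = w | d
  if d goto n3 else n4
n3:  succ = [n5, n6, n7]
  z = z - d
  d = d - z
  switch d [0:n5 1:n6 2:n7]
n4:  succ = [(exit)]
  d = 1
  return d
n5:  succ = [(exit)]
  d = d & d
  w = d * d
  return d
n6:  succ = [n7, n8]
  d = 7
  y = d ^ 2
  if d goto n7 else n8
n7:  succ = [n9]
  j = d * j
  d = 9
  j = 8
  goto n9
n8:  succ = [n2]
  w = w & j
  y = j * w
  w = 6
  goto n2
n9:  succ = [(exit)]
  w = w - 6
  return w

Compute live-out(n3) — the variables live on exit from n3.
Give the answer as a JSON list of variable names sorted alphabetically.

Block summaries:
  n0: def={j,z} ue=∅
  n1: def={d,z} ue=∅
  n2: def={d,w} ue=∅
  n3: def={d,z} ue={d,z}
  n4: def={d} ue=∅
  n5: def={d,w} ue={d}
  n6: def={d,y} ue=∅
  n7: def={d,j} ue={d,j}
  n8: def={w,y} ue={j,w}
  n9: def={w} ue={w}

Liveness:
  live n0: ∅→{j,z}
  live n1: ∅→∅
  live n2: {j,z}→{d,j,w,z}
  live n3: {d,j,w,z}→{d,j,w,z}
  live n4: ∅→∅
  live n5: {d}→∅
  live n6: {j,w,z}→{d,j,w,z}
  live n7: {d,j,w}→{w}
  live n8: {j,w,z}→{j,z}
  live n9: {w}→∅

live-out(n3) = ["d", "j", "w", "z"]

Answer: ["d", "j", "w", "z"]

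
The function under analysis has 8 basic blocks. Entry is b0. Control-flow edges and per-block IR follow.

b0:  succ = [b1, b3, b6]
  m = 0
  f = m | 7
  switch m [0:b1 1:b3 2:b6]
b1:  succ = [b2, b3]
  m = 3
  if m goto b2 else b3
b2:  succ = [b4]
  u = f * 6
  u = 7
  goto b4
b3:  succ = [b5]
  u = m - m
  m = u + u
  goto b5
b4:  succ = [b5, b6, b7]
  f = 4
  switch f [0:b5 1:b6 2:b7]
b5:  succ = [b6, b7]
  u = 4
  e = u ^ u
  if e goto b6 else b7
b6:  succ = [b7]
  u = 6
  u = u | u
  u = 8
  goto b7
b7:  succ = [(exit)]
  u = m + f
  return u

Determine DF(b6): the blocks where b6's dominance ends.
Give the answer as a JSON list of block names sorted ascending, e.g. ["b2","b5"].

Answer: ["b7"]

Derivation:
idom tree: b1←b0 b2←b1 b3←b0 b4←b2 b5←b0 b6←b0 b7←b0
Dom at joins:
  b3: preds {b0,b1}: {b0} ∩ {b0,b1} = {b0}; idom=b0
  b5: preds {b3,b4}: {b0,b3} ∩ {b0,b1,b2,b4} = {b0}; idom=b0
  b6: preds {b0,b4,b5}: {b0} ∩ {b0,b1,b2,b4} ∩ {b0,b5} = {b0}; idom=b0
  b7: preds {b4,b5,b6}: {b0,b1,b2,b4} ∩ {b0,b5} ∩ {b0,b6} = {b0}; idom=b0

Frontier:
  b3←b0: walk · to b0
  b3←b1: walk b1 to b0
  b5←b3: walk b3 to b0
  b5←b4: walk b4→b2→b1 to b0
  b6←b0: walk · to b0
  b6←b4: walk b4→b2→b1 to b0
  b6←b5: walk b5 to b0
  b7←b4: walk b4→b2→b1 to b0
  b7←b5: walk b5 to b0
  b7←b6: walk b6 to b0
  b0 → ∅
  b1 → {b3,b5,b6,b7}
  b2 → {b5,b6,b7}
  b3 → {b5}
  b4 → {b5,b6,b7}
  b5 → {b6,b7}
  b6 → {b7}
  b7 → ∅

DF(b6) = ["b7"]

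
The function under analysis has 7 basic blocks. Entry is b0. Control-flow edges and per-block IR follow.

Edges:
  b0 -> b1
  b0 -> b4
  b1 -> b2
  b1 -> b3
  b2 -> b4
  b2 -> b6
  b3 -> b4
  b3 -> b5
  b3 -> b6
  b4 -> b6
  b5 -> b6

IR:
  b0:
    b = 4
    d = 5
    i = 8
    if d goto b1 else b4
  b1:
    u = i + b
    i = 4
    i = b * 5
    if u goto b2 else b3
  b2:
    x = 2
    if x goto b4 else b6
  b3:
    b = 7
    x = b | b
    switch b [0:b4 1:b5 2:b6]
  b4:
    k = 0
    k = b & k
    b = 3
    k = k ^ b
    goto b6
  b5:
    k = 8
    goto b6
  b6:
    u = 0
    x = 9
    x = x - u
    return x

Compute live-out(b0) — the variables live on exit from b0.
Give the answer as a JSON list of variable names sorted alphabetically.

Per-block:
  b0 def {b,d,i} use ∅
  b1 def {i,u} use {b,i}
  b2 def {x} use ∅
  b3 def {b,x} use ∅
  b4 def {b,k} use {b}
  b5 def {k} use ∅
  b6 def {u,x} use ∅

Liveness:
  b0 li=∅ lo={b,i}
  b1 li={b,i} lo={b}
  b2 li={b} lo={b}
  b3 li=∅ lo={b}
  b4 li={b} lo=∅
  b5 li=∅ lo=∅
  b6 li=∅ lo=∅

live-out(b0) = ["b", "i"]

Answer: ["b", "i"]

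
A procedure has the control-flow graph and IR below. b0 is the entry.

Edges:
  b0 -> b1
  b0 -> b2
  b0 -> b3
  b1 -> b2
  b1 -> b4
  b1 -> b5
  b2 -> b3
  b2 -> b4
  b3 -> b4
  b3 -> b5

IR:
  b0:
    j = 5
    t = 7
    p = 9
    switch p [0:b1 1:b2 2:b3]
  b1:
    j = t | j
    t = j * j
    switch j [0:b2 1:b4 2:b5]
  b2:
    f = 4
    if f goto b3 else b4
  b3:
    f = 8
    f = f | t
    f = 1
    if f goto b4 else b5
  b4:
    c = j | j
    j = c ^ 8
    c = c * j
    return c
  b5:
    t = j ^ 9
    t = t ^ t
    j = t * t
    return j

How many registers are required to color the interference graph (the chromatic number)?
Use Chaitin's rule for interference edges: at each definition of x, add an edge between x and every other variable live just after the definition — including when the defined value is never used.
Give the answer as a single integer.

Block summaries:
  b0: {j,p,t} / ∅
  b1: {j,t} / {j,t}
  b2: {f} / ∅
  b3: {f} / {t}
  b4: {c,j} / {j}
  b5: {j,t} / {j}

Backward fixpoint:
  b0: in=∅ out={j,t}
  b1: in={j,t} out={j,t}
  b2: in={j,t} out={j,t}
  b3: in={j,t} out={j}
  b4: in={j} out=∅
  b5: in={j} out=∅

Interference:
  c↔{j}
  f↔{j,t}
  j↔{c,f,p,t}
  p↔{j,t}
  t↔{f,j,p}

Colouring:
  {f,j,t} pairwise interfere (3-clique) ⇒ χ ≥ 3
  assign c→c1 f→c2 j→c0 p→c2 t→c1 — no edge inside a register ⇒ χ ≤ 3
  χ = 3

Answer: 3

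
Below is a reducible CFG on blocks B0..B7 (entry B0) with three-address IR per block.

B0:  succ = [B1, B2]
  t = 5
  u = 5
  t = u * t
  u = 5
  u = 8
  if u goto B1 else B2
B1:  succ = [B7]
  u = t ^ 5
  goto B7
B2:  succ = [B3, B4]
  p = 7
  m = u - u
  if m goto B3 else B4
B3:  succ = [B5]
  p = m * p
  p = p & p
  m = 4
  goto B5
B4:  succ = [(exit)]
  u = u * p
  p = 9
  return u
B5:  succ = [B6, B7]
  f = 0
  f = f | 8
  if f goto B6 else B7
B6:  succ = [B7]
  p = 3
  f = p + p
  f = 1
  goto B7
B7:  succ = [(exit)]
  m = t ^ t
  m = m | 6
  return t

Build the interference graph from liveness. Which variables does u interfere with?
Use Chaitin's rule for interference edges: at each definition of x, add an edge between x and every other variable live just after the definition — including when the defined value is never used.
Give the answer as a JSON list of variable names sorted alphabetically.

Answer: ["m", "p", "t"]

Derivation:
Per-block:
  B0: {t,u} / ∅
  B1: {u} / {t}
  B2: {m,p} / {u}
  B3: {m,p} / {m,p}
  B4: {p,u} / {p,u}
  B5: {f} / ∅
  B6: {f,p} / ∅
  B7: {m} / {t}

Liveness:
  B0 li=∅ lo={t,u}
  B1 li={t} lo={t}
  B2 li={t,u} lo={m,p,t,u}
  B3 li={m,p,t} lo={t}
  B4 li={p,u} lo=∅
  B5 li={t} lo={t}
  B6 li={t} lo={t}
  B7 li={t} lo=∅

Conflict graph:
  f: {t}
  m: {p,t,u}
  p: {m,t,u}
  t: {f,m,p,u}
  u: {m,p,t}

N(u) = ["m", "p", "t"]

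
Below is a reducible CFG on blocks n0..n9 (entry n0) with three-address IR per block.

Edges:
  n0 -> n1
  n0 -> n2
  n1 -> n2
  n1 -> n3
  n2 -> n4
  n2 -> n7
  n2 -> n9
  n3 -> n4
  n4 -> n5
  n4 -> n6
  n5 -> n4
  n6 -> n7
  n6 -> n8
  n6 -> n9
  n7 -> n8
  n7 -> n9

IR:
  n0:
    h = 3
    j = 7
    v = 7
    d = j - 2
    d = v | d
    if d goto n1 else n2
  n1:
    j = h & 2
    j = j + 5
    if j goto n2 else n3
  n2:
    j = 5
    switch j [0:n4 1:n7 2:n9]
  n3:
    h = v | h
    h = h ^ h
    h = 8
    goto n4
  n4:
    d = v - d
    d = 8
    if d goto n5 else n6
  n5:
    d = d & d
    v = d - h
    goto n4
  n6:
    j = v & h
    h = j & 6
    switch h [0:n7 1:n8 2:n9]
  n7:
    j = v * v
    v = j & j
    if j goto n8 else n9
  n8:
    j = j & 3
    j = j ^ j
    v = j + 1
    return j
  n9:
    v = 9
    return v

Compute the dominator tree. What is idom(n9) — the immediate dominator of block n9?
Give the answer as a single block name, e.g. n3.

idom tree: n1←n0 n2←n0 n3←n1 n4←n0 n5←n4 n6←n4 n7←n0 n8←n0 n9←n0
Join-block Dom:
  n2: preds {n0,n1}: {n0} ∩ {n0,n1} = {n0}; idom=n0
  n4: preds {n2,n3,n5}: {n0,n2} ∩ {n0,n1,n3} ∩ {n0,n4,n5} = {n0}; idom=n0
  n7: preds {n2,n6}: {n0,n2} ∩ {n0,n4,n6} = {n0}; idom=n0
  n8: preds {n6,n7}: {n0,n4,n6} ∩ {n0,n7} = {n0}; idom=n0
  n9: preds {n2,n6,n7}: {n0,n2} ∩ {n0,n4,n6} ∩ {n0,n7} = {n0}; idom=n0

idom(n9) = n0

Answer: n0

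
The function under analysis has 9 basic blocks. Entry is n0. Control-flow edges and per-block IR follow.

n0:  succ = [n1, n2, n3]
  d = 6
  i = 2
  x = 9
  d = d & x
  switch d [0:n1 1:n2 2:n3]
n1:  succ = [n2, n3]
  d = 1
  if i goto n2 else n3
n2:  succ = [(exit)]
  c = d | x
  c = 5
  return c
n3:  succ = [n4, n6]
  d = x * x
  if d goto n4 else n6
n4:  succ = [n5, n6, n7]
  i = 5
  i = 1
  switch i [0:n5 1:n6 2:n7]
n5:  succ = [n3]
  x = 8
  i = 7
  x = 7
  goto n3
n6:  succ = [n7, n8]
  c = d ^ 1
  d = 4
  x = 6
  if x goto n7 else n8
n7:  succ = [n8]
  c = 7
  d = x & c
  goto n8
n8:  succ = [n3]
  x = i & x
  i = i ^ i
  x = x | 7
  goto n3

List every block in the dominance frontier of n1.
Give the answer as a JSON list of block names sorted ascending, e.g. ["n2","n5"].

idom tree: n1←n0 n2←n0 n3←n0 n4←n3 n5←n4 n6←n3 n7←n3 n8←n3
Join-block Dom:
  n2: preds {n0,n1}: {n0} ∩ {n0,n1} = {n0}; idom=n0
  n3: preds {n0,n1,n5,n8}: {n0} ∩ {n0,n1} ∩ {n0,n3,n4,n5} ∩ {n0,n3,n8} = {n0}; idom=n0
  n6: preds {n3,n4}: {n0,n3} ∩ {n0,n3,n4} = {n0,n3}; idom=n3
  n7: preds {n4,n6}: {n0,n3,n4} ∩ {n0,n3,n6} = {n0,n3}; idom=n3
  n8: preds {n6,n7}: {n0,n3,n6} ∩ {n0,n3,n7} = {n0,n3}; idom=n3

DF derivation:
  join n2 pred n0: · stop@n0
  join n2 pred n1: n1 stop@n0
  join n3 pred n0: · stop@n0
  join n3 pred n1: n1 stop@n0
  join n3 pred n5: n5→n4→n3 stop@n0
  join n3 pred n8: n8→n3 stop@n0
  join n6 pred n3: · stop@n3
  join n6 pred n4: n4 stop@n3
  join n7 pred n4: n4 stop@n3
  join n7 pred n6: n6 stop@n3
  join n8 pred n6: n6 stop@n3
  join n8 pred n7: n7 stop@n3
  n0 → ∅
  n1 → {n2,n3}
  n2 → ∅
  n3 → {n3}
  n4 → {n3,n6,n7}
  n5 → {n3}
  n6 → {n7,n8}
  n7 → {n8}
  n8 → {n3}

DF(n1) = ["n2", "n3"]

Answer: ["n2", "n3"]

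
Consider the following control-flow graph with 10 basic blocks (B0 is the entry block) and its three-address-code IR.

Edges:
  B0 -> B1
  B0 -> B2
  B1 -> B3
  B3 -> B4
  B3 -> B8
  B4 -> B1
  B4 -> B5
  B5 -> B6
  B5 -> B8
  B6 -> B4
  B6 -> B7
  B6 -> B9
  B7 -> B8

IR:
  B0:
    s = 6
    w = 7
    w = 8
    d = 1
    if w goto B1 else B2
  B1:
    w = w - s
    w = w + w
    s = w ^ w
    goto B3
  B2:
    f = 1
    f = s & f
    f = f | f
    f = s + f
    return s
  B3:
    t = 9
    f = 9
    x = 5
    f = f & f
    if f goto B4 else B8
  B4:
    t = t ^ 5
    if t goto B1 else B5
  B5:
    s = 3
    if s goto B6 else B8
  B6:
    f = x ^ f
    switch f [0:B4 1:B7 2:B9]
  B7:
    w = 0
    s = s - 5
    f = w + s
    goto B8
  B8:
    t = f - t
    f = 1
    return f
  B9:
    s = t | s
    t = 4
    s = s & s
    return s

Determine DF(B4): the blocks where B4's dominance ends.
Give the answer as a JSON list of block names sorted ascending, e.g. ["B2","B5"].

Answer: ["B1", "B4", "B8"]

Derivation:
idom tree: B1←B0 B2←B0 B3←B1 B4←B3 B5←B4 B6←B5 B7←B6 B8←B3 B9←B6
Join-block Dom:
  B1: preds {B0,B4}: {B0} ∩ {B0,B1,B3,B4} = {B0}; idom=B0
  B4: preds {B3,B6}: {B0,B1,B3} ∩ {B0,B1,B3,B4,B5,B6} = {B0,B1,B3}; idom=B3
  B8: preds {B3,B5,B7}: {B0,B1,B3} ∩ {B0,B1,B3,B4,B5} ∩ {B0,B1,B3,B4,B5,B6,B7} = {B0,B1,B3}; idom=B3

Frontier:
  B1←B0: walk · to B0
  B1←B4: walk B4→B3→B1 to B0
  B4←B3: walk · to B3
  B4←B6: walk B6→B5→B4 to B3
  B8←B3: walk · to B3
  B8←B5: walk B5→B4 to B3
  B8←B7: walk B7→B6→B5→B4 to B3
  B0 → ∅
  B1 → {B1}
  B2 → ∅
  B3 → {B1}
  B4 → {B1,B4,B8}
  B5 → {B4,B8}
  B6 → {B4,B8}
  B7 → {B8}
  B8 → ∅
  B9 → ∅

DF(B4) = ["B1", "B4", "B8"]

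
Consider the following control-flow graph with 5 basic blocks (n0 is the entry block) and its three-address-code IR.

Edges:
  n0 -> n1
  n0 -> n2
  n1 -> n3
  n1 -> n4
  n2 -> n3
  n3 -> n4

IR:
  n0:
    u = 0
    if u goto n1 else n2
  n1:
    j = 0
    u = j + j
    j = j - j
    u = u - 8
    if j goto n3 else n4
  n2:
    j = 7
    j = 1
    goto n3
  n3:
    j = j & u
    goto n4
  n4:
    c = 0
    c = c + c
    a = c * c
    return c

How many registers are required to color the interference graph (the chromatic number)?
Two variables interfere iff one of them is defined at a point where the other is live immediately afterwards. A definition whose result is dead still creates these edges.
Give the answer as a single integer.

Block summaries:
  n0: {u} / ∅
  n1: {j,u} / ∅
  n2: {j} / ∅
  n3: {j} / {j,u}
  n4: {a,c} / ∅

Liveness:
  n0 li=∅ lo={u}
  n1 li=∅ lo={j,u}
  n2 li={u} lo={j,u}
  n3 li={j,u} lo=∅
  n4 li=∅ lo=∅

Interfere edges:
  a: {c}
  c: {a}
  j: {u}
  u: {j}

Colouring:
  {a,c} pairwise interfere (2-clique) ⇒ χ ≥ 2
  2-colouring: c0={a,j}  c1={c,u}
  χ = 2

Answer: 2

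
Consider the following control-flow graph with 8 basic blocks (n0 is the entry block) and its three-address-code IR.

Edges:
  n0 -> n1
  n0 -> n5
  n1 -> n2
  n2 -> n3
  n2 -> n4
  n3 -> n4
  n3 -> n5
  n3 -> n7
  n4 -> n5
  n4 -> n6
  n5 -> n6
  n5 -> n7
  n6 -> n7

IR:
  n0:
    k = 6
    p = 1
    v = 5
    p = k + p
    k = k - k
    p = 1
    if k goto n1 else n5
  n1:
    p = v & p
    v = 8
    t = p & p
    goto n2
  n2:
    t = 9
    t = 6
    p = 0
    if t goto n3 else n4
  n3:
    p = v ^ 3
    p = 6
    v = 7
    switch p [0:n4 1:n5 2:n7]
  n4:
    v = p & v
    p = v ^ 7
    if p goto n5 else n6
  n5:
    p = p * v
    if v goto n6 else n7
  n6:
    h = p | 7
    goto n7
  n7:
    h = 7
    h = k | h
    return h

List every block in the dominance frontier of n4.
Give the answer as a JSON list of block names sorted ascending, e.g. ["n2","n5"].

idom tree: n1←n0 n2←n1 n3←n2 n4←n2 n5←n0 n6←n0 n7←n0
Dom at joins:
  n4: preds {n2,n3}: {n0,n1,n2} ∩ {n0,n1,n2,n3} = {n0,n1,n2}; idom=n2
  n5: preds {n0,n3,n4}: {n0} ∩ {n0,n1,n2,n3} ∩ {n0,n1,n2,n4} = {n0}; idom=n0
  n6: preds {n4,n5}: {n0,n1,n2,n4} ∩ {n0,n5} = {n0}; idom=n0
  n7: preds {n3,n5,n6}: {n0,n1,n2,n3} ∩ {n0,n5} ∩ {n0,n6} = {n0}; idom=n0

Frontier:
  n4←n2: walk · to n2
  n4←n3: walk n3 to n2
  n5←n0: walk · to n0
  n5←n3: walk n3→n2→n1 to n0
  n5←n4: walk n4→n2→n1 to n0
  n6←n4: walk n4→n2→n1 to n0
  n6←n5: walk n5 to n0
  n7←n3: walk n3→n2→n1 to n0
  n7←n5: walk n5 to n0
  n7←n6: walk n6 to n0
  n0: DF=∅
  n1: DF={n5,n6,n7}
  n2: DF={n5,n6,n7}
  n3: DF={n4,n5,n7}
  n4: DF={n5,n6}
  n5: DF={n6,n7}
  n6: DF={n7}
  n7: DF=∅

DF(n4) = ["n5", "n6"]

Answer: ["n5", "n6"]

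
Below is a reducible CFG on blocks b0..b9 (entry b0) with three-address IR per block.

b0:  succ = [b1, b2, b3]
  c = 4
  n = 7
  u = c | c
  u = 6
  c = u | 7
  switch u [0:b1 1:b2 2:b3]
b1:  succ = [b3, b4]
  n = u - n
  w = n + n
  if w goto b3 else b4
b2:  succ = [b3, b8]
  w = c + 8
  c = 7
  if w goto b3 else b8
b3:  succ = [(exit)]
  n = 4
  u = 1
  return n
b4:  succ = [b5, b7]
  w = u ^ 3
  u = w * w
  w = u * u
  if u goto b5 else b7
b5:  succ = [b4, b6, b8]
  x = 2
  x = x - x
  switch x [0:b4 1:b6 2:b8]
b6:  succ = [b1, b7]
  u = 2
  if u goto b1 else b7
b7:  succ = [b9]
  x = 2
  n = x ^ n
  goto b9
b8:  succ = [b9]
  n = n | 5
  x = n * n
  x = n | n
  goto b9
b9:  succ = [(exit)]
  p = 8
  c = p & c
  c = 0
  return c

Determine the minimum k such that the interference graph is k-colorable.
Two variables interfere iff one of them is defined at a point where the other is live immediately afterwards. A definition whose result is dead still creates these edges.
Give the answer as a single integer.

Answer: 4

Analysis:
def/use:
  b0 def {c,n,u} use ∅
  b1 def {n,w} use {n,u}
  b2 def {c,w} use {c}
  b3 def {n,u} use ∅
  b4 def {u,w} use {u}
  b5 def {x} use ∅
  b6 def {u} use ∅
  b7 def {n,x} use {n}
  b8 def {n,x} use {n}
  b9 def {c,p} use {c}

Live sets:
  b0: in=∅ out={c,n,u}
  b1: in={c,n,u} out={c,n,u}
  b2: in={c,n} out={c,n}
  b3: in=∅ out=∅
  b4: in={c,n,u} out={c,n,u}
  b5: in={c,n,u} out={c,n,u}
  b6: in={c,n} out={c,n,u}
  b7: in={c,n} out={c}
  b8: in={c,n} out={c}
  b9: in={c} out=∅

Interfere edges:
  c: {n,p,u,w,x}
  n: {c,u,w,x}
  p: {c}
  u: {c,n,w,x}
  w: {c,n,u}
  x: {c,n,u}

Registers:
  lower bound: {c,n,u,w} mutually conflict ⇒ χ ≥ 4
  4-colouring: R0={c}  R1={n,p}  R2={u}  R3={w,x}
  χ = 4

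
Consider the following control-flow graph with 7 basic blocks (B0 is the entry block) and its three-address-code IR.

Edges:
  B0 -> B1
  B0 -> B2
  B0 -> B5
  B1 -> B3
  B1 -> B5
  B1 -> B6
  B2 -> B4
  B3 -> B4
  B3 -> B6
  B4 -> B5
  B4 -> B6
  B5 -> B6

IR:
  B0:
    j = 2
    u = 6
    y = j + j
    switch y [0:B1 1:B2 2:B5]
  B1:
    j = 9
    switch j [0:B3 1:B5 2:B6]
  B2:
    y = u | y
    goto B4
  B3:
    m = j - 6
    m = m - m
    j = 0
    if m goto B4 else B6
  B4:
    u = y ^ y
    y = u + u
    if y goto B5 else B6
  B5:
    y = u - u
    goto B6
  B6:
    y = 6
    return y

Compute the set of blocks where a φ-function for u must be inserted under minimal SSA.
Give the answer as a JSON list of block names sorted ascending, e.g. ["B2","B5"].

Answer: ["B5", "B6"]

Working:
idom tree: B1←B0 B2←B0 B3←B1 B4←B0 B5←B0 B6←B0
Join-block Dom:
  B4: preds {B2,B3}: {B0,B2} ∩ {B0,B1,B3} = {B0}; idom=B0
  B5: preds {B0,B1,B4}: {B0} ∩ {B0,B1} ∩ {B0,B4} = {B0}; idom=B0
  B6: preds {B1,B3,B4,B5}: {B0,B1} ∩ {B0,B1,B3} ∩ {B0,B4} ∩ {B0,B5} = {B0}; idom=B0

Frontier:
  join B4 pred B2: B2 stop@B0
  join B4 pred B3: B3→B1 stop@B0
  join B5 pred B0: · stop@B0
  join B5 pred B1: B1 stop@B0
  join B5 pred B4: B4 stop@B0
  join B6 pred B1: B1 stop@B0
  join B6 pred B3: B3→B1 stop@B0
  join B6 pred B4: B4 stop@B0
  join B6 pred B5: B5 stop@B0
  DF(B0)=∅
  DF(B1)={B4,B5,B6}
  DF(B2)={B4}
  DF(B3)={B4,B6}
  DF(B4)={B5,B6}
  DF(B5)={B6}
  DF(B6)=∅

φ for u: defs {B0,B4}
  DF⁺ = {B5,B6}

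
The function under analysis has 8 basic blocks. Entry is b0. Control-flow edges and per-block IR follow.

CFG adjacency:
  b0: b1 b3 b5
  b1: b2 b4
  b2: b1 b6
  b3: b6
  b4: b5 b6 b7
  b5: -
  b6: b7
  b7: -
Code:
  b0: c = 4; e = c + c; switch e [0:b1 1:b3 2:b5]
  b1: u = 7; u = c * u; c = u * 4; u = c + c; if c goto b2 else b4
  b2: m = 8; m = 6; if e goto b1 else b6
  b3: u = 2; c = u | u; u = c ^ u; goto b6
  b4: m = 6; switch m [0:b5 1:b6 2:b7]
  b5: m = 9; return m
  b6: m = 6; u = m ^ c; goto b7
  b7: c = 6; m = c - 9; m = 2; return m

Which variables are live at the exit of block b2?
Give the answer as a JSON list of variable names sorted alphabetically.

def/use:
  b0: {c,e} / ∅
  b1: {c,u} / {c}
  b2: {m} / {e}
  b3: {c,u} / ∅
  b4: {m} / ∅
  b5: {m} / ∅
  b6: {m,u} / {c}
  b7: {c,m} / ∅

Liveness:
  b0: in=∅ out={c,e}
  b1: in={c,e} out={c,e}
  b2: in={c,e} out={c,e}
  b3: in=∅ out={c}
  b4: in={c} out={c}
  b5: in=∅ out=∅
  b6: in={c} out=∅
  b7: in=∅ out=∅

live-out(b2) = ["c", "e"]

Answer: ["c", "e"]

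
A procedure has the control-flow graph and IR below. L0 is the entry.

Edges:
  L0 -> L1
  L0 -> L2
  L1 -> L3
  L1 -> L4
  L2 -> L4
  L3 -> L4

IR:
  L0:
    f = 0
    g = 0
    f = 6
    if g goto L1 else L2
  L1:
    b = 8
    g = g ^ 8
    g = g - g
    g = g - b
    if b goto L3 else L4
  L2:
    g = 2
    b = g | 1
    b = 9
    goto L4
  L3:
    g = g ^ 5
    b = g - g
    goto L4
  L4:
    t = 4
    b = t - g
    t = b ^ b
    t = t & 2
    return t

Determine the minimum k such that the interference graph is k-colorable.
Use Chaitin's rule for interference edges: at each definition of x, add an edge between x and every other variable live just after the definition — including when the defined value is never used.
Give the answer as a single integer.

Block summaries:
  L0: def={f,g} ue=∅
  L1: def={b,g} ue={g}
  L2: def={b,g} ue=∅
  L3: def={b,g} ue={g}
  L4: def={b,t} ue={g}

Live sets:
  L0 li=∅ lo={g}
  L1 li={g} lo={g}
  L2 li=∅ lo={g}
  L3 li={g} lo={g}
  L4 li={g} lo=∅

Interference:
  b — {g}
  f — {g}
  g — {b,f,t}
  t — {g}

Colouring:
  lower bound: {b,g} mutually conflict ⇒ χ ≥ 2
  2-colouring: c0={g}  c1={b,f,t}
  χ = 2

Answer: 2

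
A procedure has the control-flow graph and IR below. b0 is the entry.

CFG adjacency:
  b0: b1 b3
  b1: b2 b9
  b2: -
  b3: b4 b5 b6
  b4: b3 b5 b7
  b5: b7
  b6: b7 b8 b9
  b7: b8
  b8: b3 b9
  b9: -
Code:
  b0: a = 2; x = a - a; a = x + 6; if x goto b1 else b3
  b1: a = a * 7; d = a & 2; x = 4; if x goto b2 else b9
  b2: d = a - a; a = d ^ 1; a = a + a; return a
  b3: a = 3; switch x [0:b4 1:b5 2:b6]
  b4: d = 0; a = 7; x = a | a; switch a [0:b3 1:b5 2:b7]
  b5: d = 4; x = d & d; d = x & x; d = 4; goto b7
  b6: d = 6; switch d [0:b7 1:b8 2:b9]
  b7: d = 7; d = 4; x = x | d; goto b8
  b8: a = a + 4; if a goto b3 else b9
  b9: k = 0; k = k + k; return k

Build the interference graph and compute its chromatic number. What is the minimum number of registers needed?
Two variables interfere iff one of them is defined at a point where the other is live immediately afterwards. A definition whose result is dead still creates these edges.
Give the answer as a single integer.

Answer: 3

Working:
Per-block:
  b0: def={a,x} ue=∅
  b1: def={a,d,x} ue={a}
  b2: def={a,d} ue={a}
  b3: def={a} ue={x}
  b4: def={a,d,x} ue=∅
  b5: def={d,x} ue=∅
  b6: def={d} ue=∅
  b7: def={d,x} ue={x}
  b8: def={a} ue={a}
  b9: def={k} ue=∅

Backward fixpoint:
  b0: in=∅ out={a,x}
  b1: in={a} out={a}
  b2: in={a} out=∅
  b3: in={x} out={a,x}
  b4: in=∅ out={a,x}
  b5: in={a} out={a,x}
  b6: in={a,x} out={a,x}
  b7: in={a,x} out={a,x}
  b8: in={a,x} out={x}
  b9: in=∅ out=∅

Conflict graph:
  a↔{d,x}
  d↔{a,x}
  k↔∅
  x↔{a,d}

Registers:
  {a,d,x} pairwise interfere (3-clique) ⇒ χ ≥ 3
  assign a→c0 d→c1 k→c0 x→c2 — no edge inside a register ⇒ χ ≤ 3
  χ = 3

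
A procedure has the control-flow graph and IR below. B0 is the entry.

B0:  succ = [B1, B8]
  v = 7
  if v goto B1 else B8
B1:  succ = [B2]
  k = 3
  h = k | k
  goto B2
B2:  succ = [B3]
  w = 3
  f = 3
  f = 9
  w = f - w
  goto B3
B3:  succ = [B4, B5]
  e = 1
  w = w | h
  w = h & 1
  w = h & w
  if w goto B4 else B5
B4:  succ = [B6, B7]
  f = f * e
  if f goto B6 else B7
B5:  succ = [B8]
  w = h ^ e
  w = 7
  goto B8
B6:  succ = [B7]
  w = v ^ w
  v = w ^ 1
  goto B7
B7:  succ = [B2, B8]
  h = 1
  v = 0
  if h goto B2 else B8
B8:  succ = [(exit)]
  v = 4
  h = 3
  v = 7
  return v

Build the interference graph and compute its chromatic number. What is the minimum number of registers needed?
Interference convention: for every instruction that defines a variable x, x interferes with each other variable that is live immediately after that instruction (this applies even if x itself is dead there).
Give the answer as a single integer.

def/use:
  B0: {v} / ∅
  B1: {h,k} / ∅
  B2: {f,w} / ∅
  B3: {e,w} / {h,w}
  B4: {f} / {e,f}
  B5: {w} / {e,h}
  B6: {v,w} / {v,w}
  B7: {h,v} / ∅
  B8: {h,v} / ∅

Live sets:
  live B0: ∅→{v}
  live B1: {v}→{h,v}
  live B2: {h,v}→{f,h,v,w}
  live B3: {f,h,v,w}→{e,f,h,v,w}
  live B4: {e,f,v,w}→{v,w}
  live B5: {e,h}→∅
  live B6: {v,w}→∅
  live B7: ∅→{h,v}
  live B8: ∅→∅

Interference:
  e↔{f,h,v,w}
  f↔{e,h,v,w}
  h↔{e,f,v,w}
  k↔{v}
  v↔{e,f,h,k,w}
  w↔{e,f,h,v}

Colouring:
  lower bound: {e,f,h,v,w} mutually conflict ⇒ χ ≥ 5
  5-colouring: c0={v}  c1={e,k}  c2={f}  c3={h}  c4={w}
  χ = 5

Answer: 5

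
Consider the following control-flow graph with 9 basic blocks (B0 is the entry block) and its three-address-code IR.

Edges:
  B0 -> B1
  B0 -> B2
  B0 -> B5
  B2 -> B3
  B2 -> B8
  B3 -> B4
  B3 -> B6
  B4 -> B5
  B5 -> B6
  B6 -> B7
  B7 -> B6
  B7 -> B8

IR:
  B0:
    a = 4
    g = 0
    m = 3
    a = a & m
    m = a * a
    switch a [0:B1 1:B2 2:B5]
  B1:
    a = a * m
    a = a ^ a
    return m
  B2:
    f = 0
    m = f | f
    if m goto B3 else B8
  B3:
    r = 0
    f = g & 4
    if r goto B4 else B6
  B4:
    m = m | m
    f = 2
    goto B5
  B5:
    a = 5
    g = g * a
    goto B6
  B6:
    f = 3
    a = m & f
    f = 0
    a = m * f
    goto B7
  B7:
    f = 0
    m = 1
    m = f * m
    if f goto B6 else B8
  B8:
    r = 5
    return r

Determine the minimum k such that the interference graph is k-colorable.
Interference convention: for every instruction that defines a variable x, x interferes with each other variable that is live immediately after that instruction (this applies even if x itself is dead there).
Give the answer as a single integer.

Answer: 4

Working:
Block summaries:
  B0 def {a,g,m} use ∅
  B1 def {a} use {a,m}
  B2 def {f,m} use ∅
  B3 def {f,r} use {g}
  B4 def {f,m} use {m}
  B5 def {a,g} use {g}
  B6 def {a,f} use {m}
  B7 def {f,m} use ∅
  B8 def {r} use ∅

Backward fixpoint:
  live B0: ∅→{a,g,m}
  live B1: {a,m}→∅
  live B2: {g}→{g,m}
  live B3: {g,m}→{g,m}
  live B4: {g,m}→{g,m}
  live B5: {g,m}→{m}
  live B6: {m}→∅
  live B7: ∅→{m}
  live B8: ∅→∅

Interference:
  a↔{g,m}
  f↔{g,m,r}
  g↔{a,f,m,r}
  m↔{a,f,g,r}
  r↔{f,g,m}

Chromatic number:
  clique {f,g,m,r} ⇒ need ≥ 4
  4-colouring: r0={g}  r1={m}  r2={a,f}  r3={r}
  χ = 4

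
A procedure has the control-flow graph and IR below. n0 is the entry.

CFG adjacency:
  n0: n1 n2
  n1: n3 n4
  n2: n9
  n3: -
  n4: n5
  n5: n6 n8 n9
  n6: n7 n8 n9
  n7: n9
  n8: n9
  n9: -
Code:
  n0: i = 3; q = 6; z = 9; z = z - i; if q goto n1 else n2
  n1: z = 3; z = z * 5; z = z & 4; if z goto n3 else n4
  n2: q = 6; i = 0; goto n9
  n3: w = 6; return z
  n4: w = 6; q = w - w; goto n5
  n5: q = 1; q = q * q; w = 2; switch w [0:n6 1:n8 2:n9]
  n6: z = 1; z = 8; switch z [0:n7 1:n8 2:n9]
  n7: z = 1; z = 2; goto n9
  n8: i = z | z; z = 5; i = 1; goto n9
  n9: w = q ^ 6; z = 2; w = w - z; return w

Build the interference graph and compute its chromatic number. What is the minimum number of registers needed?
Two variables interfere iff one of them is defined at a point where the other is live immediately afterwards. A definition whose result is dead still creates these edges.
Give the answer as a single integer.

Answer: 3

Working:
Block summaries:
  n0: def={i,q,z} ue=∅
  n1: def={z} ue=∅
  n2: def={i,q} ue=∅
  n3: def={w} ue={z}
  n4: def={q,w} ue=∅
  n5: def={q,w} ue=∅
  n6: def={z} ue=∅
  n7: def={z} ue=∅
  n8: def={i,z} ue={z}
  n9: def={w,z} ue={q}

Live sets:
  n0 li=∅ lo=∅
  n1 li=∅ lo={z}
  n2 li=∅ lo={q}
  n3 li={z} lo=∅
  n4 li={z} lo={z}
  n5 li={z} lo={q,z}
  n6 li={q} lo={q,z}
  n7 li={q} lo={q}
  n8 li={q,z} lo={q}
  n9 li={q} lo=∅

Interfere edges:
  i↔{q,z}
  q↔{i,w,z}
  w↔{q,z}
  z↔{i,q,w}

Chromatic number:
  clique {i,q,z} ⇒ need ≥ 3
  3-colouring: r0={q}  r1={z}  r2={i,w}
  χ = 3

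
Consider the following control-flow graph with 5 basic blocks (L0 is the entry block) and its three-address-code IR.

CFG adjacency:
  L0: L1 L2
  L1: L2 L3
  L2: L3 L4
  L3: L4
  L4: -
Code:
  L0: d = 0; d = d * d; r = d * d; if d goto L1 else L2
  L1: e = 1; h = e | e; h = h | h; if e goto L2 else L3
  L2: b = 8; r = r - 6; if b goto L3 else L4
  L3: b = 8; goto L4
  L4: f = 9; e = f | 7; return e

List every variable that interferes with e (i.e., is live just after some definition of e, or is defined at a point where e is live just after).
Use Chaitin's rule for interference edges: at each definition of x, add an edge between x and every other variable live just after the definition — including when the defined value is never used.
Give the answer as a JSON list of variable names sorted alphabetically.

def/use:
  L0 def {d,r} use ∅
  L1 def {e,h} use ∅
  L2 def {b,r} use {r}
  L3 def {b} use ∅
  L4 def {e,f} use ∅

Backward fixpoint:
  L0 li=∅ lo={r}
  L1 li={r} lo={r}
  L2 li={r} lo=∅
  L3 li=∅ lo=∅
  L4 li=∅ lo=∅

Interference:
  b↔{r}
  d↔{r}
  e↔{h,r}
  f↔∅
  h↔{e,r}
  r↔{b,d,e,h}

N(e) = ["h", "r"]

Answer: ["h", "r"]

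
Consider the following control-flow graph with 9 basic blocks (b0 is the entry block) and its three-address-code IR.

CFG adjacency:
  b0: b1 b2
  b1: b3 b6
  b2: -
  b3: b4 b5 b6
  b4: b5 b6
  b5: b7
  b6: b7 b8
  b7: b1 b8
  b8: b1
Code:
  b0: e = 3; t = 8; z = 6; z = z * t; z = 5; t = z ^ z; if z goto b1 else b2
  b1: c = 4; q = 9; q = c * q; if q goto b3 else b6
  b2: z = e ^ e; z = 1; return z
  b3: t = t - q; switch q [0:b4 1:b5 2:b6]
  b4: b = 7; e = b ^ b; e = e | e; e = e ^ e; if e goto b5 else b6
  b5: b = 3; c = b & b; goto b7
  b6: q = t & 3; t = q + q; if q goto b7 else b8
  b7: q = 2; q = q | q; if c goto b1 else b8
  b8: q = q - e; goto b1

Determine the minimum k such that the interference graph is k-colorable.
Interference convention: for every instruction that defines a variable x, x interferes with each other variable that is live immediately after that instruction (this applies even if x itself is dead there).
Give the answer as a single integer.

Per-block:
  b0 def {e,t,z} use ∅
  b1 def {c,q} use ∅
  b2 def {z} use {e}
  b3 def {t} use {q,t}
  b4 def {b,e} use ∅
  b5 def {b,c} use ∅
  b6 def {q,t} use {t}
  b7 def {q} use {c}
  b8 def {q} use {e,q}

Live sets:
  b0 li=∅ lo={e,t}
  b1 li={e,t} lo={c,e,q,t}
  b2 li={e} lo=∅
  b3 li={c,e,q,t} lo={c,e,t}
  b4 li={c,t} lo={c,e,t}
  b5 li={e,t} lo={c,e,t}
  b6 li={c,e,t} lo={c,e,q,t}
  b7 li={c,e,t} lo={e,q,t}
  b8 li={e,q,t} lo={e,t}

Conflict graph:
  b↔{c,e,t}
  c↔{b,e,q,t}
  e↔{b,c,q,t,z}
  q↔{c,e,t}
  t↔{b,c,e,q,z}
  z↔{e,t}

Colouring:
  {b,c,e,t} pairwise interfere (4-clique) ⇒ χ ≥ 4
  4-colouring: R0={e}  R1={t}  R2={c,z}  R3={b,q}
  χ = 4

Answer: 4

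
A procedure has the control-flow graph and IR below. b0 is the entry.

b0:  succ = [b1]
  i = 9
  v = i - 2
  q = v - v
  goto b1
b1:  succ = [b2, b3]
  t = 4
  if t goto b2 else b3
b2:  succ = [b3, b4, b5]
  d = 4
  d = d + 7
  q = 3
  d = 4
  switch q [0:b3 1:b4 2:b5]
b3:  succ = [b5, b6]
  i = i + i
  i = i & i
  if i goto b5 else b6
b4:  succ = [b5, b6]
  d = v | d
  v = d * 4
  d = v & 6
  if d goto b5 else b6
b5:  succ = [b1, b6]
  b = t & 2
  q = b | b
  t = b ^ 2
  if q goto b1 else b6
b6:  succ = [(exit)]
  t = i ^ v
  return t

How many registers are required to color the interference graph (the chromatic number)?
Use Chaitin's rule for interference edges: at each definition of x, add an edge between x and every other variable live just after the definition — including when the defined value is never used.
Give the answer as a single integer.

def/use:
  b0 def {i,q,v} use ∅
  b1 def {t} use ∅
  b2 def {d,q} use ∅
  b3 def {i} use {i}
  b4 def {d,v} use {d,v}
  b5 def {b,q,t} use {t}
  b6 def {t} use {i,v}

Liveness:
  b0: in=∅ out={i,v}
  b1: in={i,v} out={i,t,v}
  b2: in={i,t,v} out={d,i,t,v}
  b3: in={i,t,v} out={i,t,v}
  b4: in={d,i,t,v} out={i,t,v}
  b5: in={i,t,v} out={i,v}
  b6: in={i,v} out=∅

Interference:
  b↔{i,q,v}
  d↔{i,q,t,v}
  i↔{b,d,q,t,v}
  q↔{b,d,i,t,v}
  t↔{d,i,q,v}
  v↔{b,d,i,q,t}

Registers:
  clique {d,i,q,t,v} ⇒ need ≥ 5
  5-colouring: R0={i}  R1={q}  R2={v}  R3={b,d}  R4={t}
  χ = 5

Answer: 5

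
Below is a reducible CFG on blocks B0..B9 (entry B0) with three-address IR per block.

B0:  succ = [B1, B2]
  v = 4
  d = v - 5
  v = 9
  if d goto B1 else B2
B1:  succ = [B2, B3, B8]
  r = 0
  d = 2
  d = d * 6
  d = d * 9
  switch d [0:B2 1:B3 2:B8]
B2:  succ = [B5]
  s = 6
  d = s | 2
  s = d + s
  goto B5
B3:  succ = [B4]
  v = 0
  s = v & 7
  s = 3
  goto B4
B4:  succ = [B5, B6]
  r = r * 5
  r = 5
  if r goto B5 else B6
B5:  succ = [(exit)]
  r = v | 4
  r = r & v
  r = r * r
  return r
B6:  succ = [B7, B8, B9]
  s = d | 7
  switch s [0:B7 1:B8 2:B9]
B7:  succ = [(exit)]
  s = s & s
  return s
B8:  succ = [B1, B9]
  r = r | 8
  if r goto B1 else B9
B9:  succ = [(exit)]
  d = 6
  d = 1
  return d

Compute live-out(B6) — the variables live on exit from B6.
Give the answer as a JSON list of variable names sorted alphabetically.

def/use:
  B0: def={d,v} ue=∅
  B1: def={d,r} ue=∅
  B2: def={d,s} ue=∅
  B3: def={s,v} ue=∅
  B4: def={r} ue={r}
  B5: def={r} ue={v}
  B6: def={s} ue={d}
  B7: def={s} ue={s}
  B8: def={r} ue={r}
  B9: def={d} ue=∅

Live sets:
  B0 li=∅ lo={v}
  B1 li={v} lo={d,r,v}
  B2 li={v} lo={v}
  B3 li={d,r} lo={d,r,v}
  B4 li={d,r,v} lo={d,r,v}
  B5 li={v} lo=∅
  B6 li={d,r,v} lo={r,s,v}
  B7 li={s} lo=∅
  B8 li={r,v} lo={v}
  B9 li=∅ lo=∅

live-out(B6) = ["r", "s", "v"]

Answer: ["r", "s", "v"]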